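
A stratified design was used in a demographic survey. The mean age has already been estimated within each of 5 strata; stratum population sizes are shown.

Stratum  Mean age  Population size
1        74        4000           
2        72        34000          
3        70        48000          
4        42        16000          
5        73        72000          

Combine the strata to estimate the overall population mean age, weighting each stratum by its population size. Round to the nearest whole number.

69

Σ Nₕ·x̄ₕ = 12032000
Σ Nₕ = 4000 + 34000 + 48000 + 16000 + 72000 = 174000
Overall mean = 12032000 / 174000 = 69.149425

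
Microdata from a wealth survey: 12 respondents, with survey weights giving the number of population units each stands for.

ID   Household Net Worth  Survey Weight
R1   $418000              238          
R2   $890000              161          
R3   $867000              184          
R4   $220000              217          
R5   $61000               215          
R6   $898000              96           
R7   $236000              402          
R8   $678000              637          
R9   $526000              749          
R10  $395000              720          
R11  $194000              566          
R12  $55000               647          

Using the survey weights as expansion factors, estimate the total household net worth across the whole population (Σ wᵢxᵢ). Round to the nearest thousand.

Weighted total = 418000×238 + 890000×161 + 867000×184 + 220000×217 + 61000×215 + 898000×96 + 236000×402 + 678000×637 + 526000×749 + 395000×720 + 194000×566 + 55000×647
  = 1899886000

1899886000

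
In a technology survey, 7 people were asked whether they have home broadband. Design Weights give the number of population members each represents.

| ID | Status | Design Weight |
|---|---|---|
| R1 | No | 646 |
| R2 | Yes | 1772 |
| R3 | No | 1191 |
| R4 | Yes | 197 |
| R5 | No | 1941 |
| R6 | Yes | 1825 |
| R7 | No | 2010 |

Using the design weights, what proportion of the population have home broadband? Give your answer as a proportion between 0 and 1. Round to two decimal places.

0.40

Sum of weights for 'Yes' = 1772 + 197 + 1825 = 3794
Total weight = 646 + 1772 + 1191 + 197 + 1941 + 1825 + 2010 = 9582
Weighted proportion = 3794 / 9582 = 0.39595074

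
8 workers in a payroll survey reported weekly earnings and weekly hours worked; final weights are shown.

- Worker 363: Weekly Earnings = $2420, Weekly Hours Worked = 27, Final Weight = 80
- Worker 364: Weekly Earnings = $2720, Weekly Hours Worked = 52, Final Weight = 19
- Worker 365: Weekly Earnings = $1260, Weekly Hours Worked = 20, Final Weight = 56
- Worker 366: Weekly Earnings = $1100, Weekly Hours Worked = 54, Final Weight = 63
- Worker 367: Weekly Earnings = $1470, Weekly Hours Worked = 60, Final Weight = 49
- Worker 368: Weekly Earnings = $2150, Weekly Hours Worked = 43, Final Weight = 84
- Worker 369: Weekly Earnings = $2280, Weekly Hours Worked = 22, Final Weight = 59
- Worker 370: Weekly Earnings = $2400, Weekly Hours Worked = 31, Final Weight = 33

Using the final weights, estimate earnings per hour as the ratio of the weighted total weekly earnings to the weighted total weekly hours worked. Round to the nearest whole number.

51

Σ wᵢ·y = 2420×80 + 2720×19 + 1260×56 + 1100×63 + 1470×49 + 2150×84 + 2280×59 + 2400×33
  = 193600 + 51680 + 70560 + 69300 + 72030 + 180600 + 134520 + 79200 = 851490
Σ wᵢ·x = 27×80 + 52×19 + 20×56 + 54×63 + 60×49 + 43×84 + 22×59 + 31×33
  = 16543
Ratio = 851490 / 16543 = 51.471317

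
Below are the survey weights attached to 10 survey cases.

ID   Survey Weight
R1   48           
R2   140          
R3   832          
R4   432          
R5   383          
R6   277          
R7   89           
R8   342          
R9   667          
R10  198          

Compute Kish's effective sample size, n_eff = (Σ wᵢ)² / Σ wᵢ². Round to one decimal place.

6.7

Σ wᵢ = 48 + 140 + 832 + 432 + 383 + 277 + 89 + 342 + 667 + 198 = 3408
Σ wᵢ² = 2304 + 19600 + 692224 + 186624 + 146689 + 76729 + 7921 + 116964 + 444889 + 39204 = 1733148
n_eff = 3408² / 1733148 = 11614464 / 1733148 = 6.7013688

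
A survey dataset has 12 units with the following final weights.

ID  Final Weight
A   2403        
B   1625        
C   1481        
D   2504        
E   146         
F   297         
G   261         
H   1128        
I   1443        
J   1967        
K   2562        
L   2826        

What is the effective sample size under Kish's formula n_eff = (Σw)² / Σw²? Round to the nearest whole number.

9

Σ wᵢ = 2403 + 1625 + 1481 + 2504 + 146 + 297 + 261 + 1128 + 1443 + 1967 + 2562 + 2826 = 18643
Σ wᵢ² = 38829899
n_eff = 18643² / 38829899 = 347561449 / 38829899 = 8.9508718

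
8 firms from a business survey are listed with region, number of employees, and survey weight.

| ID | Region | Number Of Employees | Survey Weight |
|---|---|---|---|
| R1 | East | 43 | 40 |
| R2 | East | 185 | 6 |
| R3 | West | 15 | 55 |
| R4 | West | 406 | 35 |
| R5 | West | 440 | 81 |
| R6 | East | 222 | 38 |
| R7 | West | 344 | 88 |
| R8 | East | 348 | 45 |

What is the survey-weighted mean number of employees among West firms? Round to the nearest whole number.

West rows: R3, R4, R5, R7
Weighted sum = 15×55 + 406×35 + 440×81 + 344×88
  = 825 + 14210 + 35640 + 30272 = 80947
Sum of weights = 55 + 35 + 81 + 88 = 259
Weighted mean = 80947 / 259 = 312.53668

313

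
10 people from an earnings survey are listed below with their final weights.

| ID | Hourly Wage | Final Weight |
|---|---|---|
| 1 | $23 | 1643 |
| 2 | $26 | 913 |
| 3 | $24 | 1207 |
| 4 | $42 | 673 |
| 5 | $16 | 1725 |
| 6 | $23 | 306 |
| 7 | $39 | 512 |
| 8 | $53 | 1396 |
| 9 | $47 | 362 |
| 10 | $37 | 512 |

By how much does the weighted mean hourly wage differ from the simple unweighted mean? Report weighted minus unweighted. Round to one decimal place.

-2.4

Unweighted sum = 23 + 26 + 24 + 42 + 16 + 23 + 39 + 53 + 47 + 37 = 330
Unweighted mean = 330 / 10 = 33
Weighted sum = 23×1643 + 26×913 + 24×1207 + 42×673 + 16×1725 + 23×306 + 39×512 + 53×1396 + 47×362 + 37×512
  = 37789 + 23738 + 28968 + 28266 + 27600 + 7038 + 19968 + 73988 + 17014 + 18944 = 283313
Sum of weights = 9249
Weighted mean = 283313 / 9249 = 30.631744
Difference (weighted minus unweighted) = -2.368256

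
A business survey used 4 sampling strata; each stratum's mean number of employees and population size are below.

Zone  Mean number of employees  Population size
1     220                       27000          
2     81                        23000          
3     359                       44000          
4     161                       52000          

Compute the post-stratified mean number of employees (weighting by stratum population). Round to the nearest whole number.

Σ Nₕ·x̄ₕ = 220×27000 + 81×23000 + 359×44000 + 161×52000
  = 5940000 + 1863000 + 15796000 + 8372000 = 31971000
Σ Nₕ = 146000
Overall mean = 31971000 / 146000 = 218.97945

219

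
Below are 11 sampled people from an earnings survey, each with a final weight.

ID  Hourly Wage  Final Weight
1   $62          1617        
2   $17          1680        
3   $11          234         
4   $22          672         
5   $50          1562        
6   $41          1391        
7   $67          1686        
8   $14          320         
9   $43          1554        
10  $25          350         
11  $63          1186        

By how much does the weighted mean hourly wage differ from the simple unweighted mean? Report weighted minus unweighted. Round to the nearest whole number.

7

Unweighted sum = 415
Unweighted mean = 415 / 11 = 37.727273
Weighted sum = 62×1617 + 17×1680 + 11×234 + 22×672 + 50×1562 + 41×1391 + 67×1686 + 14×320 + 43×1554 + 25×350 + 63×1186
  = 100254 + 28560 + 2574 + 14784 + 78100 + 57031 + 112962 + 4480 + 66822 + 8750 + 74718 = 549035
Sum of weights = 12252
Weighted mean = 549035 / 12252 = 44.811867
Difference (weighted minus unweighted) = 7.0845947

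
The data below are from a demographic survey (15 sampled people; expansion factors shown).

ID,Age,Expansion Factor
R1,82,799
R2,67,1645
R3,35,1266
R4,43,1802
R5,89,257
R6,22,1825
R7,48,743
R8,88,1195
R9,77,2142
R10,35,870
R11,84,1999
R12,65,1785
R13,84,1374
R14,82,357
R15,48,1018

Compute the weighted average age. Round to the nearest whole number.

62

Weighted sum = 1174255
Sum of weights = 19077
Weighted mean = 1174255 / 19077 = 61.553441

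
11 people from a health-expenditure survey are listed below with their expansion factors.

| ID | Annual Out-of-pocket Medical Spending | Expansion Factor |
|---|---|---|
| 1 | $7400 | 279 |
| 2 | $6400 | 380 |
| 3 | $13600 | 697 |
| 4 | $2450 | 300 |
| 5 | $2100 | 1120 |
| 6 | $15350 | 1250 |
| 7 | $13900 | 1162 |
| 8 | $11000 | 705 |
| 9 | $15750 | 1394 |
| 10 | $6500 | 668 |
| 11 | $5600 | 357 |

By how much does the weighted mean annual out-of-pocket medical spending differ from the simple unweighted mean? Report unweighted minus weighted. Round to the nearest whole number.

-1546

Unweighted sum = 7400 + 6400 + 13600 + 2450 + 2100 + 15350 + 13900 + 11000 + 15750 + 6500 + 5600 = 100050
Unweighted mean = 100050 / 11 = 9095.4545
Weighted sum = 7400×279 + 6400×380 + 13600×697 + 2450×300 + 2100×1120 + 15350×1250 + 13900×1162 + 11000×705 + 15750×1394 + 6500×668 + 5600×357
  = 2064600 + 2432000 + 9479200 + 735000 + 2352000 + 19187500 + 16151800 + 7755000 + 21955500 + 4342000 + 1999200 = 88453800
Sum of weights = 279 + 380 + 697 + 300 + 1120 + 1250 + 1162 + 705 + 1394 + 668 + 357 = 8312
Weighted mean = 88453800 / 8312 = 10641.699
Difference (unweighted minus weighted) = -1546.2442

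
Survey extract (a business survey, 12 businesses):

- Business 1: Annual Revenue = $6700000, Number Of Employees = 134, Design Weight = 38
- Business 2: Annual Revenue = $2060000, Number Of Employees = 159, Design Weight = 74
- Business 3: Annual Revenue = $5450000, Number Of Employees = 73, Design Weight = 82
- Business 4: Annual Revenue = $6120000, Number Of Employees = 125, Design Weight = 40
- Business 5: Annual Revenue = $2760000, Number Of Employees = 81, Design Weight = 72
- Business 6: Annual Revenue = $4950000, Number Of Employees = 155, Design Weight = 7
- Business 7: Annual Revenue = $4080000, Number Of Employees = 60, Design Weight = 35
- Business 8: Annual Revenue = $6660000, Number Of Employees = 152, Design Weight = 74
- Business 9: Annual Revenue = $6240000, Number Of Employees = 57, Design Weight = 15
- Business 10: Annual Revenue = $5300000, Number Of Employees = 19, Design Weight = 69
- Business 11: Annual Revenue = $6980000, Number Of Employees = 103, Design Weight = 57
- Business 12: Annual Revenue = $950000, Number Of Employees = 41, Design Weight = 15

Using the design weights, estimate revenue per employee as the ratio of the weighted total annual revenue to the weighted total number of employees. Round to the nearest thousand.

50000

Σ wᵢ·y = 6700000×38 + 2060000×74 + 5450000×82 + 6120000×40 + 2760000×72 + 4950000×7 + 4080000×35 + 6660000×74 + 6240000×15 + 5300000×69 + 6980000×57 + 950000×15
  = 2839160000
Σ wᵢ·x = 134×38 + 159×74 + 73×82 + 125×40 + 81×72 + 155×7 + 60×35 + 152×74 + 57×15 + 19×69 + 103×57 + 41×15
  = 56761
Ratio = 2839160000 / 56761 = 50019.556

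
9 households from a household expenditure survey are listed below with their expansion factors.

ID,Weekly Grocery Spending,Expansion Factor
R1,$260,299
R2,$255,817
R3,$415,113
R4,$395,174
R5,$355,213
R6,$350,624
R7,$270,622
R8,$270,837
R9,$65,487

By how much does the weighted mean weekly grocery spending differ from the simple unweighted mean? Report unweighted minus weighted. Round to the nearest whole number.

25

Unweighted sum = 260 + 255 + 415 + 395 + 355 + 350 + 270 + 270 + 65 = 2635
Unweighted mean = 2635 / 9 = 292.77778
Weighted sum = 260×299 + 255×817 + 415×113 + 395×174 + 355×213 + 350×624 + 270×622 + 270×837 + 65×487
  = 77740 + 208335 + 46895 + 68730 + 75615 + 218400 + 167940 + 225990 + 31655 = 1121300
Sum of weights = 4186
Weighted mean = 1121300 / 4186 = 267.86909
Difference (unweighted minus weighted) = 24.90869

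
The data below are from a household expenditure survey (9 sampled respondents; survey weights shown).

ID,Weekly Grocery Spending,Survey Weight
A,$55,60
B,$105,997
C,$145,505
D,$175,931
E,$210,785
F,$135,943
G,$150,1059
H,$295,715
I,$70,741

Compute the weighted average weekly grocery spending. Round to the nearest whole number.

Weighted sum = 55×60 + 105×997 + 145×505 + 175×931 + 210×785 + 135×943 + 150×1059 + 295×715 + 70×741
  = 1057935
Sum of weights = 60 + 997 + 505 + 931 + 785 + 943 + 1059 + 715 + 741 = 6736
Weighted mean = 1057935 / 6736 = 157.05686

157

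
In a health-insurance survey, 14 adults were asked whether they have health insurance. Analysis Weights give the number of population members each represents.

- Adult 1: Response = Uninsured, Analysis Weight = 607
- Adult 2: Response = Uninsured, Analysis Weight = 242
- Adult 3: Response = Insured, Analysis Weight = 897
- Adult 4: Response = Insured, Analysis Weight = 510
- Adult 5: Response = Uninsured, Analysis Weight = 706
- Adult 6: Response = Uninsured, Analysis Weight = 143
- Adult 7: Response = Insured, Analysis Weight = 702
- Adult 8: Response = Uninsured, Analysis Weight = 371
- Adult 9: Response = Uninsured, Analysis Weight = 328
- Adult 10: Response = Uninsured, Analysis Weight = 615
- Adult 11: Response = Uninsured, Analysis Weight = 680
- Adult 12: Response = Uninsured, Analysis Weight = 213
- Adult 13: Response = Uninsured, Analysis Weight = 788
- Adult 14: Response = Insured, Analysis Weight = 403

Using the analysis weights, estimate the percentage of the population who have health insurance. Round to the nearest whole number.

Sum of weights for 'Insured' = 897 + 510 + 702 + 403 = 2512
Total weight = 7205
Weighted proportion = 2512 / 7205 = 0.34864677 → 34.864677%

35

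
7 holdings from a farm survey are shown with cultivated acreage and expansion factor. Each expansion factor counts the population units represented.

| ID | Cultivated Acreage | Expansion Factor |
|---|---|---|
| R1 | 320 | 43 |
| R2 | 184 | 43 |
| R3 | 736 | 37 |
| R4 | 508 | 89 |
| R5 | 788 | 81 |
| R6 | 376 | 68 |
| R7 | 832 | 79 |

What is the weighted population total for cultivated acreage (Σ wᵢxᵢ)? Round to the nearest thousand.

249000

Weighted total = 320×43 + 184×43 + 736×37 + 508×89 + 788×81 + 376×68 + 832×79
  = 13760 + 7912 + 27232 + 45212 + 63828 + 25568 + 65728 = 249240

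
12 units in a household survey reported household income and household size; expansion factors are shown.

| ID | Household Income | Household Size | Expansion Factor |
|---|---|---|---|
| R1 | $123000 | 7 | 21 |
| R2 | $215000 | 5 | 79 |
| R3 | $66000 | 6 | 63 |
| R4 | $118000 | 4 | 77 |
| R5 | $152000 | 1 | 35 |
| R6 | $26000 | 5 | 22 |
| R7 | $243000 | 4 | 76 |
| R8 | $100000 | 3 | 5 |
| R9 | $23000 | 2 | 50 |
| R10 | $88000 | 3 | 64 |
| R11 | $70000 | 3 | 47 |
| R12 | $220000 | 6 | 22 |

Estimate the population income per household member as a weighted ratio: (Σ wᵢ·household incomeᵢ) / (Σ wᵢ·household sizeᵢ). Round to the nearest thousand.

Σ wᵢ·y = 72584000
Σ wᵢ·x = 7×21 + 5×79 + 6×63 + 4×77 + 1×35 + 5×22 + 4×76 + 3×5 + 2×50 + 3×64 + 3×47 + 6×22
  = 147 + 395 + 378 + 308 + 35 + 110 + 304 + 15 + 100 + 192 + 141 + 132 = 2257
Ratio = 72584000 / 2257 = 32159.504

32000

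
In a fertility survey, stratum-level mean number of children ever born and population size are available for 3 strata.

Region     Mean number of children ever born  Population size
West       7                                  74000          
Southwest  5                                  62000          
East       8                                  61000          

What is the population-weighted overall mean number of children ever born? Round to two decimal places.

6.68

Σ Nₕ·x̄ₕ = 7×74000 + 5×62000 + 8×61000
  = 518000 + 310000 + 488000 = 1316000
Σ Nₕ = 74000 + 62000 + 61000 = 197000
Overall mean = 1316000 / 197000 = 6.680203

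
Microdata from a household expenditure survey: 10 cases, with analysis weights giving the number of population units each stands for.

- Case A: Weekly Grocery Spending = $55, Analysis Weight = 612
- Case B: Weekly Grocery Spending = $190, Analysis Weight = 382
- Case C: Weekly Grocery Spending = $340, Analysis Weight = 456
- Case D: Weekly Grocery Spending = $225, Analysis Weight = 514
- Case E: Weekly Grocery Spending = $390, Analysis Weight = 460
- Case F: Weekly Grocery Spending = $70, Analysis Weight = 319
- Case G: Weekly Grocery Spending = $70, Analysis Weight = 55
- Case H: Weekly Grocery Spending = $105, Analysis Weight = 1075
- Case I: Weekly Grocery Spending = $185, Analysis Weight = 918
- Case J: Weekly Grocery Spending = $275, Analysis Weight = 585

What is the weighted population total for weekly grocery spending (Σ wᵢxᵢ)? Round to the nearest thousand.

1026000

Weighted total = 55×612 + 190×382 + 340×456 + 225×514 + 390×460 + 70×319 + 70×55 + 105×1075 + 185×918 + 275×585
  = 33660 + 72580 + 155040 + 115650 + 179400 + 22330 + 3850 + 112875 + 169830 + 160875 = 1026090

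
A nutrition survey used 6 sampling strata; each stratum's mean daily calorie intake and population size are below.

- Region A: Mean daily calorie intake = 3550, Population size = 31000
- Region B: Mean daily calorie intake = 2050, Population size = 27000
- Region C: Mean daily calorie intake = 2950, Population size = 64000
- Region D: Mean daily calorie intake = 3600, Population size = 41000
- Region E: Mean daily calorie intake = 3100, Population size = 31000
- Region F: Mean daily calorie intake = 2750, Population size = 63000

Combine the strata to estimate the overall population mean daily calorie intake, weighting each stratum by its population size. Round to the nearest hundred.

3000

Σ Nₕ·x̄ₕ = 3550×31000 + 2050×27000 + 2950×64000 + 3600×41000 + 3100×31000 + 2750×63000
  = 771150000
Σ Nₕ = 257000
Overall mean = 771150000 / 257000 = 3000.5837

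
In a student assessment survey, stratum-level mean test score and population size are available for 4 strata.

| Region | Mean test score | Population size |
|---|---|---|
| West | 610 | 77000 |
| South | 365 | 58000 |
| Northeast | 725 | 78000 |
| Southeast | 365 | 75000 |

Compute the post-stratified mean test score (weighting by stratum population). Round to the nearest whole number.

Σ Nₕ·x̄ₕ = 610×77000 + 365×58000 + 725×78000 + 365×75000
  = 46970000 + 21170000 + 56550000 + 27375000 = 152065000
Σ Nₕ = 77000 + 58000 + 78000 + 75000 = 288000
Overall mean = 152065000 / 288000 = 528.00347

528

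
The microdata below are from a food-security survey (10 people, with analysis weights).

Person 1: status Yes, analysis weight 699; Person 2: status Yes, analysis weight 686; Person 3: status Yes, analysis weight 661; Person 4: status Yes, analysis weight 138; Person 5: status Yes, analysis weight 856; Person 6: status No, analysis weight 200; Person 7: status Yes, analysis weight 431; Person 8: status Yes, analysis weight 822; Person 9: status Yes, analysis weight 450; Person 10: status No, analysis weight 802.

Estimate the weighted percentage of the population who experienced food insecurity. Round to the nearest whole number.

Sum of weights for 'Yes' = 699 + 686 + 661 + 138 + 856 + 431 + 822 + 450 = 4743
Total weight = 699 + 686 + 661 + 138 + 856 + 200 + 431 + 822 + 450 + 802 = 5745
Weighted proportion = 4743 / 5745 = 0.82558747 → 82.558747%

83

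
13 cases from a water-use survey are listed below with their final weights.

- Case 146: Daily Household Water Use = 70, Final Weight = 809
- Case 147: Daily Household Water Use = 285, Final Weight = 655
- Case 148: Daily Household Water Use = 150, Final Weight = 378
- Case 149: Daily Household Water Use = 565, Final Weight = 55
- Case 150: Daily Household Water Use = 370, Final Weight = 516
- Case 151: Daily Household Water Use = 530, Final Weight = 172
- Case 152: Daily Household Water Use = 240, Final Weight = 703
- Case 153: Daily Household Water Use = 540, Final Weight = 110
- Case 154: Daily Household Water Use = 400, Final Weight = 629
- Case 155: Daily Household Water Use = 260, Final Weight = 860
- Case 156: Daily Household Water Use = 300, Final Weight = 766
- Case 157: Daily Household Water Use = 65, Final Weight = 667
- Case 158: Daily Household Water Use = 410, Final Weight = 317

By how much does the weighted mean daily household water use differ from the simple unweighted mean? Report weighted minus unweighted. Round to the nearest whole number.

Unweighted sum = 4185
Unweighted mean = 4185 / 13 = 321.92308
Weighted sum = 1719605
Sum of weights = 6637
Weighted mean = 1719605 / 6637 = 259.09372
Difference (weighted minus unweighted) = -62.82936

-63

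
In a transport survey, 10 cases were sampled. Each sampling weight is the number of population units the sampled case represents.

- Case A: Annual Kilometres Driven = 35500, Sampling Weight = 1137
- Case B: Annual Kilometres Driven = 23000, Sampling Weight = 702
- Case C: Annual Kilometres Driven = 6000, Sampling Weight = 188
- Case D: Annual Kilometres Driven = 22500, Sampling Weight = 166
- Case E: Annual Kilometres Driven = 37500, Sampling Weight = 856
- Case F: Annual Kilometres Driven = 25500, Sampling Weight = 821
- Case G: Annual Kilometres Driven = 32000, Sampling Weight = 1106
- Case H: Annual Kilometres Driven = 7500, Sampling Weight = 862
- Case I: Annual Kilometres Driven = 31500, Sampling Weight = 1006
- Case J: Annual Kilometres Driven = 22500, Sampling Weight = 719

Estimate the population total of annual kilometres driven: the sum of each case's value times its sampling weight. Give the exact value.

Weighted total = 204131500

204131500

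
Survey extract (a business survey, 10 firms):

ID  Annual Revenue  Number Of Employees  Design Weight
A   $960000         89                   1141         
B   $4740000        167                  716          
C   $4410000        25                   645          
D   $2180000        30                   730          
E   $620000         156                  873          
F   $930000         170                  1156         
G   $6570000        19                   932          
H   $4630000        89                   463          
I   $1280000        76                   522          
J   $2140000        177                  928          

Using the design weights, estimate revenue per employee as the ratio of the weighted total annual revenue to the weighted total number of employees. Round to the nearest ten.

Σ wᵢ·y = 21462400000
Σ wᵢ·x = 89×1141 + 167×716 + 25×645 + 30×730 + 156×873 + 170×1156 + 19×932 + 89×463 + 76×522 + 177×928
  = 854697
Ratio = 21462400000 / 854697 = 25111.121

25110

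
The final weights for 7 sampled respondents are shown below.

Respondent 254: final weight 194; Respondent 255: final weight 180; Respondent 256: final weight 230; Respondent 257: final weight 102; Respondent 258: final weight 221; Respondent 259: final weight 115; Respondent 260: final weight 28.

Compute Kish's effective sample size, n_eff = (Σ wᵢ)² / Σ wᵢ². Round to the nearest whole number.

Σ wᵢ = 194 + 180 + 230 + 102 + 221 + 115 + 28 = 1070
Σ wᵢ² = 37636 + 32400 + 52900 + 10404 + 48841 + 13225 + 784 = 196190
n_eff = 1070² / 196190 = 1144900 / 196190 = 5.8356695

6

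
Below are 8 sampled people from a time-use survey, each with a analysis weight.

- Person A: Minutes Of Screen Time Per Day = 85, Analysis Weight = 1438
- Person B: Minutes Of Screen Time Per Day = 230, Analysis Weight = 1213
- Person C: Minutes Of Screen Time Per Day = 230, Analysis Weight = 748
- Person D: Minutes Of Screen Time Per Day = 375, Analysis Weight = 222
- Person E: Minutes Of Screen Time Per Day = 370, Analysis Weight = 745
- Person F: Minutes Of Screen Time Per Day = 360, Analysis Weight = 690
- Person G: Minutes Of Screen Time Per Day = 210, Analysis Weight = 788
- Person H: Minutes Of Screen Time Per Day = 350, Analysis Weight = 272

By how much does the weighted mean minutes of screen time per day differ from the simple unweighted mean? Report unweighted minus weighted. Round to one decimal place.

40.6

Unweighted sum = 85 + 230 + 230 + 375 + 370 + 360 + 210 + 350 = 2210
Unweighted mean = 2210 / 8 = 276.25
Weighted sum = 85×1438 + 230×1213 + 230×748 + 375×222 + 370×745 + 360×690 + 210×788 + 350×272
  = 122230 + 278990 + 172040 + 83250 + 275650 + 248400 + 165480 + 95200 = 1441240
Sum of weights = 1438 + 1213 + 748 + 222 + 745 + 690 + 788 + 272 = 6116
Weighted mean = 1441240 / 6116 = 235.65075
Difference (unweighted minus weighted) = 40.599248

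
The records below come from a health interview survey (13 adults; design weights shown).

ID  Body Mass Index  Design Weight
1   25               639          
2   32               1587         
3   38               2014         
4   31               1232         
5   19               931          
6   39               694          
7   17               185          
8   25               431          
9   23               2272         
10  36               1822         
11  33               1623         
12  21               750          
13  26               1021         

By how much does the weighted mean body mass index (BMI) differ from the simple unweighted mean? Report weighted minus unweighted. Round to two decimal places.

Unweighted sum = 365
Unweighted mean = 365 / 13 = 28.076923
Weighted sum = 453861
Sum of weights = 15201
Weighted mean = 453861 / 15201 = 29.857312
Difference (weighted minus unweighted) = 1.7803889

1.78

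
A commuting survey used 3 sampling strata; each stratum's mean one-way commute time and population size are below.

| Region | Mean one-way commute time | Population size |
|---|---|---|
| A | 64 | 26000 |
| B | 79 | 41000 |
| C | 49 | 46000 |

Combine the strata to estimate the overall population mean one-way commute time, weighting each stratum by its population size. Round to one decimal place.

Σ Nₕ·x̄ₕ = 64×26000 + 79×41000 + 49×46000
  = 1664000 + 3239000 + 2254000 = 7157000
Σ Nₕ = 113000
Overall mean = 7157000 / 113000 = 63.336283

63.3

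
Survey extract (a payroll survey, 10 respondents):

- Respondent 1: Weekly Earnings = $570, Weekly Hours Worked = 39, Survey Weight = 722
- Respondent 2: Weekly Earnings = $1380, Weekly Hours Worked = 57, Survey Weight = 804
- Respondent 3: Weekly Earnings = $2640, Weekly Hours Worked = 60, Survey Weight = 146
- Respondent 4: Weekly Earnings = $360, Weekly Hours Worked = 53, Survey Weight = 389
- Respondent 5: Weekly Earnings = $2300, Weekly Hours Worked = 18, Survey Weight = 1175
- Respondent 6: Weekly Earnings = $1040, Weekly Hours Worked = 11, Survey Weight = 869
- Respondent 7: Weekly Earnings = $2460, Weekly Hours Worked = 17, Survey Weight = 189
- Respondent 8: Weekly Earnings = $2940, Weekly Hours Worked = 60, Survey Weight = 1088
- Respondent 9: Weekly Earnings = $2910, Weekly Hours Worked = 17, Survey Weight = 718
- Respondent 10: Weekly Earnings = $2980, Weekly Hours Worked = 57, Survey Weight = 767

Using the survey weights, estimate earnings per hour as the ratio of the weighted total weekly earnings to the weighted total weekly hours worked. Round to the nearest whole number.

53

Σ wᵢ·y = 570×722 + 1380×804 + 2640×146 + 360×389 + 2300×1175 + 1040×869 + 2460×189 + 2940×1088 + 2910×718 + 2980×767
  = 411540 + 1109520 + 385440 + 140040 + 2702500 + 903760 + 464940 + 3198720 + 2089380 + 2285660 = 13691500
Σ wᵢ·x = 39×722 + 57×804 + 60×146 + 53×389 + 18×1175 + 11×869 + 17×189 + 60×1088 + 17×718 + 57×767
  = 258490
Ratio = 13691500 / 258490 = 52.967233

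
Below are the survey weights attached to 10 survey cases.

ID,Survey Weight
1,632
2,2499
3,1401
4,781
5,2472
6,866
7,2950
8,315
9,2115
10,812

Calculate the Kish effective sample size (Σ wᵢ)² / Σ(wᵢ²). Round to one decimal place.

7.3

Σ wᵢ = 632 + 2499 + 1401 + 781 + 2472 + 866 + 2950 + 315 + 2115 + 812 = 14843
Σ wᵢ² = 399424 + 6245001 + 1962801 + 609961 + 6110784 + 749956 + 8702500 + 99225 + 4473225 + 659344 = 30012221
n_eff = 14843² / 30012221 = 220314649 / 30012221 = 7.3408312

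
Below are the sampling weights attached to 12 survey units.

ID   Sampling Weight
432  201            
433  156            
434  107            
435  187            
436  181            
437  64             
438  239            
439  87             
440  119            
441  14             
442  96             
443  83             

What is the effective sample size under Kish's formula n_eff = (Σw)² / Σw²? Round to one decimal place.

Σ wᵢ = 201 + 156 + 107 + 187 + 181 + 64 + 239 + 87 + 119 + 14 + 96 + 83 = 1534
Σ wᵢ² = 243164
n_eff = 1534² / 243164 = 2353156 / 243164 = 9.6772384

9.7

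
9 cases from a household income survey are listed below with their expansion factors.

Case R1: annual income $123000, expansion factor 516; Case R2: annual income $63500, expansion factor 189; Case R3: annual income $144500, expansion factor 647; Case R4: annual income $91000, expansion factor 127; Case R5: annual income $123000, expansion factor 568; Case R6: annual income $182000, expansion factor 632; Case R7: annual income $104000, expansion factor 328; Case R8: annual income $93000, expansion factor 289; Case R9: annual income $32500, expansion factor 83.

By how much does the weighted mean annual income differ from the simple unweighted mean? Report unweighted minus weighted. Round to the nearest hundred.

-20700

Unweighted sum = 123000 + 63500 + 144500 + 91000 + 123000 + 182000 + 104000 + 93000 + 32500 = 956500
Unweighted mean = 956500 / 9 = 106277.78
Weighted sum = 429092500
Sum of weights = 3379
Weighted mean = 429092500 / 3379 = 126988.01
Difference (unweighted minus weighted) = -20710.236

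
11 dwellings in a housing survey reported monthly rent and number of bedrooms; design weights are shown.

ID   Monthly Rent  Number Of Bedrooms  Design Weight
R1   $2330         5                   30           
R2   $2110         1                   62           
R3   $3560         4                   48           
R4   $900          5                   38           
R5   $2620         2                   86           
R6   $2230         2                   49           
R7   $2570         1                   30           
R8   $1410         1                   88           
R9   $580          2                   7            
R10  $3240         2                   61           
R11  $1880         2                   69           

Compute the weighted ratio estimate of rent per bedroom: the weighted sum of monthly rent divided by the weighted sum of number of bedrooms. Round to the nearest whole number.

Σ wᵢ·y = 2330×30 + 2110×62 + 3560×48 + 900×38 + 2620×86 + 2230×49 + 2570×30 + 1410×88 + 580×7 + 3240×61 + 1880×69
  = 69900 + 130820 + 170880 + 34200 + 225320 + 109270 + 77100 + 124080 + 4060 + 197640 + 129720 = 1272990
Σ wᵢ·x = 5×30 + 1×62 + 4×48 + 5×38 + 2×86 + 2×49 + 1×30 + 1×88 + 2×7 + 2×61 + 2×69
  = 150 + 62 + 192 + 190 + 172 + 98 + 30 + 88 + 14 + 122 + 138 = 1256
Ratio = 1272990 / 1256 = 1013.5271

1014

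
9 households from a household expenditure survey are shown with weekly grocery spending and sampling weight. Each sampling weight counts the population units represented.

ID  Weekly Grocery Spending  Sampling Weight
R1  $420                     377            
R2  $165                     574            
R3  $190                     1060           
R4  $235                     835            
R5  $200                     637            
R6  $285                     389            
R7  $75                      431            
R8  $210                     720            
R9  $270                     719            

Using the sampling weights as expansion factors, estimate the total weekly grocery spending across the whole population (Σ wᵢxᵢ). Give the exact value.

1266595

Weighted total = 1266595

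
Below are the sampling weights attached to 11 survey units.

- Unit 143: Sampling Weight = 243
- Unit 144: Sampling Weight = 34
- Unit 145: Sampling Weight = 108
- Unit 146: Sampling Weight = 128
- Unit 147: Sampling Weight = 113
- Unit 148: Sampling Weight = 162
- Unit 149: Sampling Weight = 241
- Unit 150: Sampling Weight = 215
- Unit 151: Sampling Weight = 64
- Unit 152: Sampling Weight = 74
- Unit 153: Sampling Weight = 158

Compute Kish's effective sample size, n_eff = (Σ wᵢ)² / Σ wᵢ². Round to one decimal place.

Σ wᵢ = 243 + 34 + 108 + 128 + 113 + 162 + 241 + 215 + 64 + 74 + 158 = 1540
Σ wᵢ² = 266108
n_eff = 1540² / 266108 = 2371600 / 266108 = 8.912171

8.9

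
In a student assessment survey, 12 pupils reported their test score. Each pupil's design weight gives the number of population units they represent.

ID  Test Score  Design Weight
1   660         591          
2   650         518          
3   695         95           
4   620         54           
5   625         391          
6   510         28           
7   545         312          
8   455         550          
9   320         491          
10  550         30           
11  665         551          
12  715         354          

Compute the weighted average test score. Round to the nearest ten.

Weighted sum = 660×591 + 650×518 + 695×95 + 620×54 + 625×391 + 510×28 + 545×312 + 455×550 + 320×491 + 550×30 + 665×551 + 715×354
  = 390060 + 336700 + 66025 + 33480 + 244375 + 14280 + 170040 + 250250 + 157120 + 16500 + 366415 + 253110 = 2298355
Sum of weights = 591 + 518 + 95 + 54 + 391 + 28 + 312 + 550 + 491 + 30 + 551 + 354 = 3965
Weighted mean = 2298355 / 3965 = 579.66078

580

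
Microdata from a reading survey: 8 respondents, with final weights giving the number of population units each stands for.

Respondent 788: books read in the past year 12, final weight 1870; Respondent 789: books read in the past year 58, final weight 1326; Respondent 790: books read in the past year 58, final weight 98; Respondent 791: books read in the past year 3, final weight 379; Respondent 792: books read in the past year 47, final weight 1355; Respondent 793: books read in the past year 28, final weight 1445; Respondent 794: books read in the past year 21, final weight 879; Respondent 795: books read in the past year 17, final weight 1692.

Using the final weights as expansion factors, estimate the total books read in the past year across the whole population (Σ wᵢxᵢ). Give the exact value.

Weighted total = 12×1870 + 58×1326 + 58×98 + 3×379 + 47×1355 + 28×1445 + 21×879 + 17×1692
  = 22440 + 76908 + 5684 + 1137 + 63685 + 40460 + 18459 + 28764 = 257537

257537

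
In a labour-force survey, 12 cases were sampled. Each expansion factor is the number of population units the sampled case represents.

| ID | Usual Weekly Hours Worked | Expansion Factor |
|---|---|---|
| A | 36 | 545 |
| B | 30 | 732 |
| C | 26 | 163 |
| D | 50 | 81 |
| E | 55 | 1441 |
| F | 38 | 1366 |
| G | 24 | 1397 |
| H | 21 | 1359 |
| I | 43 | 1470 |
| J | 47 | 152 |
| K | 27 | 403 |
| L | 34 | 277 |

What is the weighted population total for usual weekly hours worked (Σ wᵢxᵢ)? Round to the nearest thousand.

334000

Weighted total = 36×545 + 30×732 + 26×163 + 50×81 + 55×1441 + 38×1366 + 24×1397 + 21×1359 + 43×1470 + 47×152 + 27×403 + 34×277
  = 19620 + 21960 + 4238 + 4050 + 79255 + 51908 + 33528 + 28539 + 63210 + 7144 + 10881 + 9418 = 333751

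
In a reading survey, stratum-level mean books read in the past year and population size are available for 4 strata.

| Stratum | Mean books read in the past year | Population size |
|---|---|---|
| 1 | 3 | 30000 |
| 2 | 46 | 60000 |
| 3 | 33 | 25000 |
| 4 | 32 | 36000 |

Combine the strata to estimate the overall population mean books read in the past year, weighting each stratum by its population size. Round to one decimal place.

Σ Nₕ·x̄ₕ = 4827000
Σ Nₕ = 151000
Overall mean = 4827000 / 151000 = 31.966887

32.0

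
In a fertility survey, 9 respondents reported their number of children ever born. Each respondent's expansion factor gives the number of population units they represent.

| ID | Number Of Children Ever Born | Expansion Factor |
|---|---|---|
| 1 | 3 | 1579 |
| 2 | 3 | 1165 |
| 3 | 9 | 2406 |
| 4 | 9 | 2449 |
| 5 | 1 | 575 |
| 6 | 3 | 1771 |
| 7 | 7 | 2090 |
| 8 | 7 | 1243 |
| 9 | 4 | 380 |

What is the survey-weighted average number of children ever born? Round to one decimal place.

Weighted sum = 3×1579 + 3×1165 + 9×2406 + 9×2449 + 1×575 + 3×1771 + 7×2090 + 7×1243 + 4×380
  = 4737 + 3495 + 21654 + 22041 + 575 + 5313 + 14630 + 8701 + 1520 = 82666
Sum of weights = 1579 + 1165 + 2406 + 2449 + 575 + 1771 + 2090 + 1243 + 380 = 13658
Weighted mean = 82666 / 13658 = 6.0525699

6.1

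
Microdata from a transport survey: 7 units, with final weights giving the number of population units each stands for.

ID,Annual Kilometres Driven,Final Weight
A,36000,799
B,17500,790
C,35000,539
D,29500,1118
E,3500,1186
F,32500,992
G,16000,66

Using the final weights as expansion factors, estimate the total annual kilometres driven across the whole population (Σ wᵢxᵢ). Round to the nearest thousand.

Weighted total = 36000×799 + 17500×790 + 35000×539 + 29500×1118 + 3500×1186 + 32500×992 + 16000×66
  = 131882000

131882000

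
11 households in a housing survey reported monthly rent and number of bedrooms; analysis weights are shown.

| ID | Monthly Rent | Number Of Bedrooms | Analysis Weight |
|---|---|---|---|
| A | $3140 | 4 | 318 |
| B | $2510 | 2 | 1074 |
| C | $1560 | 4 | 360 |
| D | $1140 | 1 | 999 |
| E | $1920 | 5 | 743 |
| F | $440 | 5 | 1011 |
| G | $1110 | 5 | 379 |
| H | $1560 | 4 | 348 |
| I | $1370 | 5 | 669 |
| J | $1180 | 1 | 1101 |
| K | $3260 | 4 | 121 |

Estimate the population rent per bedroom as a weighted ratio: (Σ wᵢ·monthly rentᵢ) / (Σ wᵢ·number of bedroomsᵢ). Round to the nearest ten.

Σ wᵢ·y = 3140×318 + 2510×1074 + 1560×360 + 1140×999 + 1920×743 + 440×1011 + 1110×379 + 1560×348 + 1370×669 + 1180×1101 + 3260×121
  = 998520 + 2695740 + 561600 + 1138860 + 1426560 + 444840 + 420690 + 542880 + 916530 + 1299180 + 394460 = 10839860
Σ wᵢ·x = 4×318 + 2×1074 + 4×360 + 1×999 + 5×743 + 5×1011 + 5×379 + 4×348 + 5×669 + 1×1101 + 4×121
  = 22846
Ratio = 10839860 / 22846 = 474.47518

470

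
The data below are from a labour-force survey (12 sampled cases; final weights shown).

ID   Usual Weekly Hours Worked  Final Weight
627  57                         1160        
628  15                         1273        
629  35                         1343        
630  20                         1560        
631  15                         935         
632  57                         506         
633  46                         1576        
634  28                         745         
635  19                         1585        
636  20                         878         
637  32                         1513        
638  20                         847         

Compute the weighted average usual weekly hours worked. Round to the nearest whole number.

30

Weighted sum = 412674
Sum of weights = 1160 + 1273 + 1343 + 1560 + 935 + 506 + 1576 + 745 + 1585 + 878 + 1513 + 847 = 13921
Weighted mean = 412674 / 13921 = 29.643991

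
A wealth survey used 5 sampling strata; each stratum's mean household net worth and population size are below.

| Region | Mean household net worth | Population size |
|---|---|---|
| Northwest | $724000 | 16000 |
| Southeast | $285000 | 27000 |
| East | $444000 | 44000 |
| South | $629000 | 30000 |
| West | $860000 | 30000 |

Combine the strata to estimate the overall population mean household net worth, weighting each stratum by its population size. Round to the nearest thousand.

Σ Nₕ·x̄ₕ = 83485000000
Σ Nₕ = 16000 + 27000 + 44000 + 30000 + 30000 = 147000
Overall mean = 83485000000 / 147000 = 567925.17

568000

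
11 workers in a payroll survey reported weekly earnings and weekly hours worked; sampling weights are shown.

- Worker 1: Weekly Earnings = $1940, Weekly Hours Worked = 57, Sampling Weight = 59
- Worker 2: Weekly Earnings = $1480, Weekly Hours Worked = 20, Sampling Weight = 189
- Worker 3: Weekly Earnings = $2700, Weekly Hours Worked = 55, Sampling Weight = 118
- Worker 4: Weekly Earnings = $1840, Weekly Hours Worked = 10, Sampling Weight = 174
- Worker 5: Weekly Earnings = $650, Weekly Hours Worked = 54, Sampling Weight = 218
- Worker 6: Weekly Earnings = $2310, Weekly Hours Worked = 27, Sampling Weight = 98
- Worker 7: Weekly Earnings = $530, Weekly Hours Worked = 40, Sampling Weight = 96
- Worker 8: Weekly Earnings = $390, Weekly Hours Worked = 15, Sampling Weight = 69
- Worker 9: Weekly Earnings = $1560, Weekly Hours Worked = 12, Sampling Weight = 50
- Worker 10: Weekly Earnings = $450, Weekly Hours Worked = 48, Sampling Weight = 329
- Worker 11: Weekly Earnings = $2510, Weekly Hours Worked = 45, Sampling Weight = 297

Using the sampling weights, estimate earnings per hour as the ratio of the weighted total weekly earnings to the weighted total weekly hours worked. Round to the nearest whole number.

38

Σ wᵢ·y = 1940×59 + 1480×189 + 2700×118 + 1840×174 + 650×218 + 2310×98 + 530×96 + 390×69 + 1560×50 + 450×329 + 2510×297
  = 114460 + 279720 + 318600 + 320160 + 141700 + 226380 + 50880 + 26910 + 78000 + 148050 + 745470 = 2450330
Σ wᵢ·x = 57×59 + 20×189 + 55×118 + 10×174 + 54×218 + 27×98 + 40×96 + 15×69 + 12×50 + 48×329 + 45×297
  = 64423
Ratio = 2450330 / 64423 = 38.035019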